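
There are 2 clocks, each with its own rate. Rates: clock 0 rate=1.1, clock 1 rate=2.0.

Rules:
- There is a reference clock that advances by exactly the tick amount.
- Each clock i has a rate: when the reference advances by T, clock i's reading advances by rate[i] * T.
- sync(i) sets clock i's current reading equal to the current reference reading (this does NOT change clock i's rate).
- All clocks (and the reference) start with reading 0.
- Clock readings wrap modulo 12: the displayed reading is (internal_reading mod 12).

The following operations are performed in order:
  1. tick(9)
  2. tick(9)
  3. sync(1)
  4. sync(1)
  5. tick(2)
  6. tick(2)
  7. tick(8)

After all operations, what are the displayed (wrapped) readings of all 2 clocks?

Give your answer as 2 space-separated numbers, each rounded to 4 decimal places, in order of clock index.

Answer: 9.0000 6.0000

Derivation:
After op 1 tick(9): ref=9.0000 raw=[9.9000 18.0000]
After op 2 tick(9): ref=18.0000 raw=[19.8000 36.0000]
After op 3 sync(1): ref=18.0000 raw=[19.8000 18.0000]
After op 4 sync(1): ref=18.0000 raw=[19.8000 18.0000]
After op 5 tick(2): ref=20.0000 raw=[22.0000 22.0000]
After op 6 tick(2): ref=22.0000 raw=[24.2000 26.0000]
After op 7 tick(8): ref=30.0000 raw=[33.0000 42.0000]
Wrap final raw readings (mod 12): 33.0000 mod 12 = 9.0000; 42.0000 mod 12 = 6.0000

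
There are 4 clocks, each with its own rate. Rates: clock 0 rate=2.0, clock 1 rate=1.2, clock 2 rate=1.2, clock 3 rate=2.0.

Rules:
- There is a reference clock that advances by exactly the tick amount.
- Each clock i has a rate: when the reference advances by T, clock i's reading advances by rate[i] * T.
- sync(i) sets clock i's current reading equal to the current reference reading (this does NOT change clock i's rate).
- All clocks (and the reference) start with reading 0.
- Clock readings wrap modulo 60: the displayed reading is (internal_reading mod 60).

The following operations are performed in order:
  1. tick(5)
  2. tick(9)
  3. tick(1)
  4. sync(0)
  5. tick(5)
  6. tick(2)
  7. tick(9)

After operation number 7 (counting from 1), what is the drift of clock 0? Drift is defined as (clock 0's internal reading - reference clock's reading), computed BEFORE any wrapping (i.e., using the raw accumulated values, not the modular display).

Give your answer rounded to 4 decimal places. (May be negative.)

After op 1 tick(5): ref=5.0000 raw=[10.0000 6.0000 6.0000 10.0000]
After op 2 tick(9): ref=14.0000 raw=[28.0000 16.8000 16.8000 28.0000]
After op 3 tick(1): ref=15.0000 raw=[30.0000 18.0000 18.0000 30.0000]
After op 4 sync(0): ref=15.0000 raw=[15.0000 18.0000 18.0000 30.0000]
After op 5 tick(5): ref=20.0000 raw=[25.0000 24.0000 24.0000 40.0000]
After op 6 tick(2): ref=22.0000 raw=[29.0000 26.4000 26.4000 44.0000]
After op 7 tick(9): ref=31.0000 raw=[47.0000 37.2000 37.2000 62.0000]
Drift of clock 0 after op 7: 47.0000 - 31.0000 = 16.0000

Answer: 16.0000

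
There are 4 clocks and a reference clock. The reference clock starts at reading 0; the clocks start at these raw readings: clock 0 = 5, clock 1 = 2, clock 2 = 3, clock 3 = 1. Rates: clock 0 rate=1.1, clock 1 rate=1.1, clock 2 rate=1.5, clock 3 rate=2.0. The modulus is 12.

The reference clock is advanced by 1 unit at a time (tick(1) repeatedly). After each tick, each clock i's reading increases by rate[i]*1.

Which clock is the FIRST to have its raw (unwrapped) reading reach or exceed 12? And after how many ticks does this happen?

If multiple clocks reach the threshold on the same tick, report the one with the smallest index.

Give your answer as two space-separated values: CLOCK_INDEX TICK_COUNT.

clock 0: start=5, rate=1.1, needs 12-5 = 7; ticks = ceil(7/1.1) = ceil(6.3636) = 7; reading at tick 7 = 5 + 1.1*7 = 12.7000
clock 1: start=2, rate=1.1, needs 12-2 = 10; ticks = ceil(10/1.1) = ceil(9.0909) = 10; reading at tick 10 = 2 + 1.1*10 = 13.0000
clock 2: start=3, rate=1.5, needs 12-3 = 9; ticks = ceil(9/1.5) = ceil(6.0000) = 6; reading at tick 6 = 3 + 1.5*6 = 12.0000
clock 3: start=1, rate=2.0, needs 12-1 = 11; ticks = ceil(11/2.0) = ceil(5.5000) = 6; reading at tick 6 = 1 + 2.0*6 = 13.0000
Minimum tick count = 6; winners = [2, 3]; smallest index = 2

Answer: 2 6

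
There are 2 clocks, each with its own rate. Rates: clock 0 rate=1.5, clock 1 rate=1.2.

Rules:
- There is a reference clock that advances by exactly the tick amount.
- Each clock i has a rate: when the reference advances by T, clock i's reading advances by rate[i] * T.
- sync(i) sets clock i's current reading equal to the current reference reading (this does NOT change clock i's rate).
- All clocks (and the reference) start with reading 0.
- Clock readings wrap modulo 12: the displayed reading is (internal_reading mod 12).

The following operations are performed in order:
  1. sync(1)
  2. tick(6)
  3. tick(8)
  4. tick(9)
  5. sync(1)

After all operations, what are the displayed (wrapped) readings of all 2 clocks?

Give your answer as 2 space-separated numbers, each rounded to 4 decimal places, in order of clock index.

After op 1 sync(1): ref=0.0000 raw=[0.0000 0.0000]
After op 2 tick(6): ref=6.0000 raw=[9.0000 7.2000]
After op 3 tick(8): ref=14.0000 raw=[21.0000 16.8000]
After op 4 tick(9): ref=23.0000 raw=[34.5000 27.6000]
After op 5 sync(1): ref=23.0000 raw=[34.5000 23.0000]
Wrap final raw readings (mod 12): 34.5000 mod 12 = 10.5000; 23.0000 mod 12 = 11.0000

Answer: 10.5000 11.0000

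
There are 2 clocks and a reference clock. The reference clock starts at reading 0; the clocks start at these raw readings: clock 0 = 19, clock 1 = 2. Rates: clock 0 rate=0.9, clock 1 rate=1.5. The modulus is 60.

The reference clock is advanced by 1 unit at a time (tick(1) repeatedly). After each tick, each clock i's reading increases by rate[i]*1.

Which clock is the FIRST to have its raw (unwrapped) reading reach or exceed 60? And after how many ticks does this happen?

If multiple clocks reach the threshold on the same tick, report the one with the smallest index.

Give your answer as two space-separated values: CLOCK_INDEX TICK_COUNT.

Answer: 1 39

Derivation:
clock 0: start=19, rate=0.9, needs 60-19 = 41; ticks = ceil(41/0.9) = ceil(45.5556) = 46; reading at tick 46 = 19 + 0.9*46 = 60.4000
clock 1: start=2, rate=1.5, needs 60-2 = 58; ticks = ceil(58/1.5) = ceil(38.6667) = 39; reading at tick 39 = 2 + 1.5*39 = 60.5000
Minimum tick count = 39; winners = [1]; smallest index = 1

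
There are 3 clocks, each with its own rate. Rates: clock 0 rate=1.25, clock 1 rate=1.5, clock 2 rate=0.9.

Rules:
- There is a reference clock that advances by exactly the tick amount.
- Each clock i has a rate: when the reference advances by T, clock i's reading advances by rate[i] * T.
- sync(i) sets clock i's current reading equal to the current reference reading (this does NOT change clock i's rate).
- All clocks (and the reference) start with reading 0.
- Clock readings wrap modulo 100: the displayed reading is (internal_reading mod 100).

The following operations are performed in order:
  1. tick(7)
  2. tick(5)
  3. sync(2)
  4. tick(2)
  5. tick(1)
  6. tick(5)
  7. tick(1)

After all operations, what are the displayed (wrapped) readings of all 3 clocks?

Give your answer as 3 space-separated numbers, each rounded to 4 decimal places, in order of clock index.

Answer: 26.2500 31.5000 20.1000

Derivation:
After op 1 tick(7): ref=7.0000 raw=[8.7500 10.5000 6.3000]
After op 2 tick(5): ref=12.0000 raw=[15.0000 18.0000 10.8000]
After op 3 sync(2): ref=12.0000 raw=[15.0000 18.0000 12.0000]
After op 4 tick(2): ref=14.0000 raw=[17.5000 21.0000 13.8000]
After op 5 tick(1): ref=15.0000 raw=[18.7500 22.5000 14.7000]
After op 6 tick(5): ref=20.0000 raw=[25.0000 30.0000 19.2000]
After op 7 tick(1): ref=21.0000 raw=[26.2500 31.5000 20.1000]
Wrap final raw readings (mod 100): 26.2500 mod 100 = 26.2500; 31.5000 mod 100 = 31.5000; 20.1000 mod 100 = 20.1000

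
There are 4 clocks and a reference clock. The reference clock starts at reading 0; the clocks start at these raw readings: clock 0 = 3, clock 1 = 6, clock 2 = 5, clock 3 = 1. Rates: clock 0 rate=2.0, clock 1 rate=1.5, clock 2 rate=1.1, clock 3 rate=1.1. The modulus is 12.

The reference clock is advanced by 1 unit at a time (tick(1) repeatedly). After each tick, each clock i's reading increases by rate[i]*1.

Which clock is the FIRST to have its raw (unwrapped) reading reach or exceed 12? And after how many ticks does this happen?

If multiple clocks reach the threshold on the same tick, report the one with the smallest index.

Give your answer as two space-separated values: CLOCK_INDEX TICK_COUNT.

clock 0: start=3, rate=2.0, needs 12-3 = 9; ticks = ceil(9/2.0) = ceil(4.5000) = 5; reading at tick 5 = 3 + 2.0*5 = 13.0000
clock 1: start=6, rate=1.5, needs 12-6 = 6; ticks = ceil(6/1.5) = ceil(4.0000) = 4; reading at tick 4 = 6 + 1.5*4 = 12.0000
clock 2: start=5, rate=1.1, needs 12-5 = 7; ticks = ceil(7/1.1) = ceil(6.3636) = 7; reading at tick 7 = 5 + 1.1*7 = 12.7000
clock 3: start=1, rate=1.1, needs 12-1 = 11; ticks = ceil(11/1.1) = ceil(10.0000) = 10; reading at tick 10 = 1 + 1.1*10 = 12.0000
Minimum tick count = 4; winners = [1]; smallest index = 1

Answer: 1 4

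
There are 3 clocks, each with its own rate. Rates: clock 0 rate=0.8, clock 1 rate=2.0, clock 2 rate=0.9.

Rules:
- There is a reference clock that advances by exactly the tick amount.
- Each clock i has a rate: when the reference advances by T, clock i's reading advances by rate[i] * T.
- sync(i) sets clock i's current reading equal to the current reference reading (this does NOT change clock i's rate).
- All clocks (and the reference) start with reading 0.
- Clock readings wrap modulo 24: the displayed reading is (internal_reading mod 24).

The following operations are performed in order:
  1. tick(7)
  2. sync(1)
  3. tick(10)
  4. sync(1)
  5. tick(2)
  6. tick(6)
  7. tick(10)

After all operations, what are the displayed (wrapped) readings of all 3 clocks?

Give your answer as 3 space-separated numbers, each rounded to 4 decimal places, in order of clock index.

Answer: 4.0000 5.0000 7.5000

Derivation:
After op 1 tick(7): ref=7.0000 raw=[5.6000 14.0000 6.3000]
After op 2 sync(1): ref=7.0000 raw=[5.6000 7.0000 6.3000]
After op 3 tick(10): ref=17.0000 raw=[13.6000 27.0000 15.3000]
After op 4 sync(1): ref=17.0000 raw=[13.6000 17.0000 15.3000]
After op 5 tick(2): ref=19.0000 raw=[15.2000 21.0000 17.1000]
After op 6 tick(6): ref=25.0000 raw=[20.0000 33.0000 22.5000]
After op 7 tick(10): ref=35.0000 raw=[28.0000 53.0000 31.5000]
Wrap final raw readings (mod 24): 28.0000 mod 24 = 4.0000; 53.0000 mod 24 = 5.0000; 31.5000 mod 24 = 7.5000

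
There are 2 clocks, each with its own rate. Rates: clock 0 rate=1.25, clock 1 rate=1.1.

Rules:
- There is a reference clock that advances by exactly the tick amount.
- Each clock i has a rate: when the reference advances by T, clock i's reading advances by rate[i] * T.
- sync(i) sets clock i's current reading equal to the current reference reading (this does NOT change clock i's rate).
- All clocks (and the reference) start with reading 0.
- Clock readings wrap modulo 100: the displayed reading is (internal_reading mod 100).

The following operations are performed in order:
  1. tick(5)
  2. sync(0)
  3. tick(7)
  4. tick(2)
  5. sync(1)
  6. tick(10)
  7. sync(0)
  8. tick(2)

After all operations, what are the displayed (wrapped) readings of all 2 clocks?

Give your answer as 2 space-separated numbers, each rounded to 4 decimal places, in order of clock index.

Answer: 26.5000 27.2000

Derivation:
After op 1 tick(5): ref=5.0000 raw=[6.2500 5.5000]
After op 2 sync(0): ref=5.0000 raw=[5.0000 5.5000]
After op 3 tick(7): ref=12.0000 raw=[13.7500 13.2000]
After op 4 tick(2): ref=14.0000 raw=[16.2500 15.4000]
After op 5 sync(1): ref=14.0000 raw=[16.2500 14.0000]
After op 6 tick(10): ref=24.0000 raw=[28.7500 25.0000]
After op 7 sync(0): ref=24.0000 raw=[24.0000 25.0000]
After op 8 tick(2): ref=26.0000 raw=[26.5000 27.2000]
Wrap final raw readings (mod 100): 26.5000 mod 100 = 26.5000; 27.2000 mod 100 = 27.2000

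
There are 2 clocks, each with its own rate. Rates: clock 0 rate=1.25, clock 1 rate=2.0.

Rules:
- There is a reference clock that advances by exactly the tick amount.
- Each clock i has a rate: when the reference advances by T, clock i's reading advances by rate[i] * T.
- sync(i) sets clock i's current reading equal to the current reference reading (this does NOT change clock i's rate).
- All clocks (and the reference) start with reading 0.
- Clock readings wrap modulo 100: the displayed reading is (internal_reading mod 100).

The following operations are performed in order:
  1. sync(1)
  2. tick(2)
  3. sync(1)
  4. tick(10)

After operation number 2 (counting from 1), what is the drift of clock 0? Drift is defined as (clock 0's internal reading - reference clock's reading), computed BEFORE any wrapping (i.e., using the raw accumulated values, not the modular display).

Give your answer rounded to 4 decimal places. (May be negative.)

Answer: 0.5000

Derivation:
After op 1 sync(1): ref=0.0000 raw=[0.0000 0.0000]
After op 2 tick(2): ref=2.0000 raw=[2.5000 4.0000]
Drift of clock 0 after op 2: 2.5000 - 2.0000 = 0.5000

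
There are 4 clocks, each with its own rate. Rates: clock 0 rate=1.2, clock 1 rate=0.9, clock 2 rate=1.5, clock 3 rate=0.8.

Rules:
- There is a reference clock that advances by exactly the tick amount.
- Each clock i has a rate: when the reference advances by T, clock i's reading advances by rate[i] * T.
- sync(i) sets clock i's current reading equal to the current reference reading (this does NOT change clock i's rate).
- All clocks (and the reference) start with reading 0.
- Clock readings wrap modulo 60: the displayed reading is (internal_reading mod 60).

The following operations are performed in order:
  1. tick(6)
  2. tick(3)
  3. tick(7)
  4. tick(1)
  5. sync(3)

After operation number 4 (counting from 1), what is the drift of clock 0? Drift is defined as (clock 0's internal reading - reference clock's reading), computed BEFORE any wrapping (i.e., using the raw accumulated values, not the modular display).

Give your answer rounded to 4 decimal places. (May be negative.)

After op 1 tick(6): ref=6.0000 raw=[7.2000 5.4000 9.0000 4.8000]
After op 2 tick(3): ref=9.0000 raw=[10.8000 8.1000 13.5000 7.2000]
After op 3 tick(7): ref=16.0000 raw=[19.2000 14.4000 24.0000 12.8000]
After op 4 tick(1): ref=17.0000 raw=[20.4000 15.3000 25.5000 13.6000]
Drift of clock 0 after op 4: 20.4000 - 17.0000 = 3.4000

Answer: 3.4000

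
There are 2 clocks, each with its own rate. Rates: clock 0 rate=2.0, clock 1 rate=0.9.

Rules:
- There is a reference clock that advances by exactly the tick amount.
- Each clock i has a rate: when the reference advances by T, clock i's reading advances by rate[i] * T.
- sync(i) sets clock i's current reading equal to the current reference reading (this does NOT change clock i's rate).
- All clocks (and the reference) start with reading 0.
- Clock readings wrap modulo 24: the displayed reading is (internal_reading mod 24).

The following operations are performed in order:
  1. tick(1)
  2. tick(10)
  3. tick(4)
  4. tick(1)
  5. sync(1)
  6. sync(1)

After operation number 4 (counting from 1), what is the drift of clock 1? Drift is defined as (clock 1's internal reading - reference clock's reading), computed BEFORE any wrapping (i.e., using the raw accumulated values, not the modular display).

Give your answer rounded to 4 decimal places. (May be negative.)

Answer: -1.6000

Derivation:
After op 1 tick(1): ref=1.0000 raw=[2.0000 0.9000]
After op 2 tick(10): ref=11.0000 raw=[22.0000 9.9000]
After op 3 tick(4): ref=15.0000 raw=[30.0000 13.5000]
After op 4 tick(1): ref=16.0000 raw=[32.0000 14.4000]
Drift of clock 1 after op 4: 14.4000 - 16.0000 = -1.6000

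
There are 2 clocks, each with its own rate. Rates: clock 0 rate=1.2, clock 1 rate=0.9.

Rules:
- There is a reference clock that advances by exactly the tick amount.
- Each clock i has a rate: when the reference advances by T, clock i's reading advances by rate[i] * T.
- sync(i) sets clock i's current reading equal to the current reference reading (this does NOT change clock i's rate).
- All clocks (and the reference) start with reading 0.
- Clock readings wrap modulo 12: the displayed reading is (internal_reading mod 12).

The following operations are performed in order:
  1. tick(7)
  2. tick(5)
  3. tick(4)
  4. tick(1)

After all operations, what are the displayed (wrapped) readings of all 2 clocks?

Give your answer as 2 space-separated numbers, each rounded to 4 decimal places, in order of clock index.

Answer: 8.4000 3.3000

Derivation:
After op 1 tick(7): ref=7.0000 raw=[8.4000 6.3000]
After op 2 tick(5): ref=12.0000 raw=[14.4000 10.8000]
After op 3 tick(4): ref=16.0000 raw=[19.2000 14.4000]
After op 4 tick(1): ref=17.0000 raw=[20.4000 15.3000]
Wrap final raw readings (mod 12): 20.4000 mod 12 = 8.4000; 15.3000 mod 12 = 3.3000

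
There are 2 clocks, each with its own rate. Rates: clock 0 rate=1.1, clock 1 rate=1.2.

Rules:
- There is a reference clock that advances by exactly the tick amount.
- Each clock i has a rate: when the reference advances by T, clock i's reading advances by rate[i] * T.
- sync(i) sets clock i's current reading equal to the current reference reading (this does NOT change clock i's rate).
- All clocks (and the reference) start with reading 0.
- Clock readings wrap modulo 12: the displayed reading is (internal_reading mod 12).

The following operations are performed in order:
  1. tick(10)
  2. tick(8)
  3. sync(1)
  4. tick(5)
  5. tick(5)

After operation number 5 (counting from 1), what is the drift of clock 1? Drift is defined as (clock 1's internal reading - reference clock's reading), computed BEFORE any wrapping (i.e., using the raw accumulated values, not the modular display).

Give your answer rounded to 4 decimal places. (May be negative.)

After op 1 tick(10): ref=10.0000 raw=[11.0000 12.0000]
After op 2 tick(8): ref=18.0000 raw=[19.8000 21.6000]
After op 3 sync(1): ref=18.0000 raw=[19.8000 18.0000]
After op 4 tick(5): ref=23.0000 raw=[25.3000 24.0000]
After op 5 tick(5): ref=28.0000 raw=[30.8000 30.0000]
Drift of clock 1 after op 5: 30.0000 - 28.0000 = 2.0000

Answer: 2.0000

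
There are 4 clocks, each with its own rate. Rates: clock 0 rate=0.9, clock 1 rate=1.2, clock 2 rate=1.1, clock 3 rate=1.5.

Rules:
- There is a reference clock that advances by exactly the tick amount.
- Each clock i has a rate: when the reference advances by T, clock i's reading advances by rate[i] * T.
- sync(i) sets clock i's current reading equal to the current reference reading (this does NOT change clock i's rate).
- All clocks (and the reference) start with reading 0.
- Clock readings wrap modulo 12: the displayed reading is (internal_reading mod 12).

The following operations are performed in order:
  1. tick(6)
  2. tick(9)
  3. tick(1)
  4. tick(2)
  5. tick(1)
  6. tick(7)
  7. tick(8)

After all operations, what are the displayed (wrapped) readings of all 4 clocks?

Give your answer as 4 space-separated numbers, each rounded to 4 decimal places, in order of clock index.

After op 1 tick(6): ref=6.0000 raw=[5.4000 7.2000 6.6000 9.0000]
After op 2 tick(9): ref=15.0000 raw=[13.5000 18.0000 16.5000 22.5000]
After op 3 tick(1): ref=16.0000 raw=[14.4000 19.2000 17.6000 24.0000]
After op 4 tick(2): ref=18.0000 raw=[16.2000 21.6000 19.8000 27.0000]
After op 5 tick(1): ref=19.0000 raw=[17.1000 22.8000 20.9000 28.5000]
After op 6 tick(7): ref=26.0000 raw=[23.4000 31.2000 28.6000 39.0000]
After op 7 tick(8): ref=34.0000 raw=[30.6000 40.8000 37.4000 51.0000]
Wrap final raw readings (mod 12): 30.6000 mod 12 = 6.6000; 40.8000 mod 12 = 4.8000; 37.4000 mod 12 = 1.4000; 51.0000 mod 12 = 3.0000

Answer: 6.6000 4.8000 1.4000 3.0000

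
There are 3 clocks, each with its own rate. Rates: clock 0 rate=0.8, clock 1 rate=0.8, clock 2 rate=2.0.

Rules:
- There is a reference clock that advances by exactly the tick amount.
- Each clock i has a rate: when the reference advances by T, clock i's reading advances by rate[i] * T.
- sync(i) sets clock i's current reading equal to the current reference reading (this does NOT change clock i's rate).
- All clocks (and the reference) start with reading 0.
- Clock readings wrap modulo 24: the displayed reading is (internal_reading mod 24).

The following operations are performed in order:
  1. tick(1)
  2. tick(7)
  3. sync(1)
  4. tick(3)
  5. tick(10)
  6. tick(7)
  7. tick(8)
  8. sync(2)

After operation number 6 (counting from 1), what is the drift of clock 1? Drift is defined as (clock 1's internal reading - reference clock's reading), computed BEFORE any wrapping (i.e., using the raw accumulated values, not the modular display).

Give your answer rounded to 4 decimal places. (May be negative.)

Answer: -4.0000

Derivation:
After op 1 tick(1): ref=1.0000 raw=[0.8000 0.8000 2.0000]
After op 2 tick(7): ref=8.0000 raw=[6.4000 6.4000 16.0000]
After op 3 sync(1): ref=8.0000 raw=[6.4000 8.0000 16.0000]
After op 4 tick(3): ref=11.0000 raw=[8.8000 10.4000 22.0000]
After op 5 tick(10): ref=21.0000 raw=[16.8000 18.4000 42.0000]
After op 6 tick(7): ref=28.0000 raw=[22.4000 24.0000 56.0000]
Drift of clock 1 after op 6: 24.0000 - 28.0000 = -4.0000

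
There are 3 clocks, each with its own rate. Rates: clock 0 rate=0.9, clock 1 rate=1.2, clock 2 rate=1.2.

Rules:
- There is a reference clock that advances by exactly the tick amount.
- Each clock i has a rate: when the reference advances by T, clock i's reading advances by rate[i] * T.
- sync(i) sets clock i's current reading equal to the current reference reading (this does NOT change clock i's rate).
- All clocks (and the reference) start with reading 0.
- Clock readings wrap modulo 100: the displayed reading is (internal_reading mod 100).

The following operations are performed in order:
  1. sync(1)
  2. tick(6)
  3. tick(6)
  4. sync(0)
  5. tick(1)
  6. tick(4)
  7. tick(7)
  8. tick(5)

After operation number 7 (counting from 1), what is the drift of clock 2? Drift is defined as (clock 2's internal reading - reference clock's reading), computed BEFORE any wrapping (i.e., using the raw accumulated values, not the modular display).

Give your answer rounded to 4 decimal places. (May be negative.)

After op 1 sync(1): ref=0.0000 raw=[0.0000 0.0000 0.0000]
After op 2 tick(6): ref=6.0000 raw=[5.4000 7.2000 7.2000]
After op 3 tick(6): ref=12.0000 raw=[10.8000 14.4000 14.4000]
After op 4 sync(0): ref=12.0000 raw=[12.0000 14.4000 14.4000]
After op 5 tick(1): ref=13.0000 raw=[12.9000 15.6000 15.6000]
After op 6 tick(4): ref=17.0000 raw=[16.5000 20.4000 20.4000]
After op 7 tick(7): ref=24.0000 raw=[22.8000 28.8000 28.8000]
Drift of clock 2 after op 7: 28.8000 - 24.0000 = 4.8000

Answer: 4.8000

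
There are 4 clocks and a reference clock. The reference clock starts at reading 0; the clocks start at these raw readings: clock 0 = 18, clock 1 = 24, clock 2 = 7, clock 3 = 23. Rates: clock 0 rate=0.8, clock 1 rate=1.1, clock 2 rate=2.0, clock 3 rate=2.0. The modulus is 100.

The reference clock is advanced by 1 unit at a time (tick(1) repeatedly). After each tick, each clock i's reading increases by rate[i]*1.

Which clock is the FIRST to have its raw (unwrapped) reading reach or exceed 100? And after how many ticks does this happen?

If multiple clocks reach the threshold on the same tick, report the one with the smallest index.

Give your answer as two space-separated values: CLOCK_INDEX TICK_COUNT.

Answer: 3 39

Derivation:
clock 0: start=18, rate=0.8, needs 100-18 = 82; ticks = ceil(82/0.8) = ceil(102.5000) = 103; reading at tick 103 = 18 + 0.8*103 = 100.4000
clock 1: start=24, rate=1.1, needs 100-24 = 76; ticks = ceil(76/1.1) = ceil(69.0909) = 70; reading at tick 70 = 24 + 1.1*70 = 101.0000
clock 2: start=7, rate=2.0, needs 100-7 = 93; ticks = ceil(93/2.0) = ceil(46.5000) = 47; reading at tick 47 = 7 + 2.0*47 = 101.0000
clock 3: start=23, rate=2.0, needs 100-23 = 77; ticks = ceil(77/2.0) = ceil(38.5000) = 39; reading at tick 39 = 23 + 2.0*39 = 101.0000
Minimum tick count = 39; winners = [3]; smallest index = 3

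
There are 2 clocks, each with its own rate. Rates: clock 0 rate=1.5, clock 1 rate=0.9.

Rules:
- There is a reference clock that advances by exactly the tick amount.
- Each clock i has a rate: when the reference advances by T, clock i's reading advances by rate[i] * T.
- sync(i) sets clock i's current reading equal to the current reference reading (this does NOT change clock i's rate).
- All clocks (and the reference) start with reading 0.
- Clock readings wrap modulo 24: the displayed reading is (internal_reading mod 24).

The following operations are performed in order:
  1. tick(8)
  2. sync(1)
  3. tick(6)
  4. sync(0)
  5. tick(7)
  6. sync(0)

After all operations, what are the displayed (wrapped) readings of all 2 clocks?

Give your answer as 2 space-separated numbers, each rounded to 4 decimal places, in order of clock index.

After op 1 tick(8): ref=8.0000 raw=[12.0000 7.2000]
After op 2 sync(1): ref=8.0000 raw=[12.0000 8.0000]
After op 3 tick(6): ref=14.0000 raw=[21.0000 13.4000]
After op 4 sync(0): ref=14.0000 raw=[14.0000 13.4000]
After op 5 tick(7): ref=21.0000 raw=[24.5000 19.7000]
After op 6 sync(0): ref=21.0000 raw=[21.0000 19.7000]
Wrap final raw readings (mod 24): 21.0000 mod 24 = 21.0000; 19.7000 mod 24 = 19.7000

Answer: 21.0000 19.7000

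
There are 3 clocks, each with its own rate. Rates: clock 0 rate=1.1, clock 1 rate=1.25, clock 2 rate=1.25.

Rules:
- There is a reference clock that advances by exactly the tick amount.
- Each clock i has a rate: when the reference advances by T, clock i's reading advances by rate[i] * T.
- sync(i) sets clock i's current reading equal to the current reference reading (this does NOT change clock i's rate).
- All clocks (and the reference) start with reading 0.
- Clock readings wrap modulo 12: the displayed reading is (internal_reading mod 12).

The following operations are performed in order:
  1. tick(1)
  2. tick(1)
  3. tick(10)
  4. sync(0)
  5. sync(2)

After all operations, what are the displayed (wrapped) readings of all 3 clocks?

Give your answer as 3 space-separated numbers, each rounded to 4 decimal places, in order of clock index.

After op 1 tick(1): ref=1.0000 raw=[1.1000 1.2500 1.2500]
After op 2 tick(1): ref=2.0000 raw=[2.2000 2.5000 2.5000]
After op 3 tick(10): ref=12.0000 raw=[13.2000 15.0000 15.0000]
After op 4 sync(0): ref=12.0000 raw=[12.0000 15.0000 15.0000]
After op 5 sync(2): ref=12.0000 raw=[12.0000 15.0000 12.0000]
Wrap final raw readings (mod 12): 12.0000 mod 12 = 0.0000; 15.0000 mod 12 = 3.0000; 12.0000 mod 12 = 0.0000

Answer: 0.0000 3.0000 0.0000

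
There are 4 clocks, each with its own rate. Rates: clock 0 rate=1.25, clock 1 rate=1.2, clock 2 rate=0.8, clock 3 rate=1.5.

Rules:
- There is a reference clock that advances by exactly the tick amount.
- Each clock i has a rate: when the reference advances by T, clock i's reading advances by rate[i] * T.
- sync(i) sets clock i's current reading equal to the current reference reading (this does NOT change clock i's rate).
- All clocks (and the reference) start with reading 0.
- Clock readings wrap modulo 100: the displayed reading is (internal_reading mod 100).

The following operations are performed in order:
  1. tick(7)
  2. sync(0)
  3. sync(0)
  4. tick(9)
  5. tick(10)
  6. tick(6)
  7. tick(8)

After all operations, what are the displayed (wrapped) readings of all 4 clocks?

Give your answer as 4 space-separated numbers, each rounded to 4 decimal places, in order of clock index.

Answer: 48.2500 48.0000 32.0000 60.0000

Derivation:
After op 1 tick(7): ref=7.0000 raw=[8.7500 8.4000 5.6000 10.5000]
After op 2 sync(0): ref=7.0000 raw=[7.0000 8.4000 5.6000 10.5000]
After op 3 sync(0): ref=7.0000 raw=[7.0000 8.4000 5.6000 10.5000]
After op 4 tick(9): ref=16.0000 raw=[18.2500 19.2000 12.8000 24.0000]
After op 5 tick(10): ref=26.0000 raw=[30.7500 31.2000 20.8000 39.0000]
After op 6 tick(6): ref=32.0000 raw=[38.2500 38.4000 25.6000 48.0000]
After op 7 tick(8): ref=40.0000 raw=[48.2500 48.0000 32.0000 60.0000]
Wrap final raw readings (mod 100): 48.2500 mod 100 = 48.2500; 48.0000 mod 100 = 48.0000; 32.0000 mod 100 = 32.0000; 60.0000 mod 100 = 60.0000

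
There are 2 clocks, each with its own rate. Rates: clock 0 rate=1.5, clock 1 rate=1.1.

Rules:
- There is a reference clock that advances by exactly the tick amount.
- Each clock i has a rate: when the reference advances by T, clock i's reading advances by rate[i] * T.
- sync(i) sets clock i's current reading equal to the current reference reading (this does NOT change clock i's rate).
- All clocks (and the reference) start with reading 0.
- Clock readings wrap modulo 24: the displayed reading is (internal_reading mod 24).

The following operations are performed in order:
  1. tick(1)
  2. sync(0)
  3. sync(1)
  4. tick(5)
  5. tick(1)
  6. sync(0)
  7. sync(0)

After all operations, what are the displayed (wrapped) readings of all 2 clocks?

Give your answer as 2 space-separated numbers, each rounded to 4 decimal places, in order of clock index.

Answer: 7.0000 7.6000

Derivation:
After op 1 tick(1): ref=1.0000 raw=[1.5000 1.1000]
After op 2 sync(0): ref=1.0000 raw=[1.0000 1.1000]
After op 3 sync(1): ref=1.0000 raw=[1.0000 1.0000]
After op 4 tick(5): ref=6.0000 raw=[8.5000 6.5000]
After op 5 tick(1): ref=7.0000 raw=[10.0000 7.6000]
After op 6 sync(0): ref=7.0000 raw=[7.0000 7.6000]
After op 7 sync(0): ref=7.0000 raw=[7.0000 7.6000]
Wrap final raw readings (mod 24): 7.0000 mod 24 = 7.0000; 7.6000 mod 24 = 7.6000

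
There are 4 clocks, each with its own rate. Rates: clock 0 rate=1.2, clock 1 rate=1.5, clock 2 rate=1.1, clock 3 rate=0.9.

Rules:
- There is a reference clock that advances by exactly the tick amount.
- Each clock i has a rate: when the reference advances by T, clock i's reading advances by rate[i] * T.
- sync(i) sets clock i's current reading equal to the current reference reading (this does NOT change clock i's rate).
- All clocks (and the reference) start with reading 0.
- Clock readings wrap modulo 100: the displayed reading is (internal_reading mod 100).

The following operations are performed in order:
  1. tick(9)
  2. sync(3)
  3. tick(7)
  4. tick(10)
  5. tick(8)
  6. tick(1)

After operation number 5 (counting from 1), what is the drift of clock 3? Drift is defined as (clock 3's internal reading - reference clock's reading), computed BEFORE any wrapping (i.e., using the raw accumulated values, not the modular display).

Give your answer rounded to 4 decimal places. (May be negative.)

After op 1 tick(9): ref=9.0000 raw=[10.8000 13.5000 9.9000 8.1000]
After op 2 sync(3): ref=9.0000 raw=[10.8000 13.5000 9.9000 9.0000]
After op 3 tick(7): ref=16.0000 raw=[19.2000 24.0000 17.6000 15.3000]
After op 4 tick(10): ref=26.0000 raw=[31.2000 39.0000 28.6000 24.3000]
After op 5 tick(8): ref=34.0000 raw=[40.8000 51.0000 37.4000 31.5000]
Drift of clock 3 after op 5: 31.5000 - 34.0000 = -2.5000

Answer: -2.5000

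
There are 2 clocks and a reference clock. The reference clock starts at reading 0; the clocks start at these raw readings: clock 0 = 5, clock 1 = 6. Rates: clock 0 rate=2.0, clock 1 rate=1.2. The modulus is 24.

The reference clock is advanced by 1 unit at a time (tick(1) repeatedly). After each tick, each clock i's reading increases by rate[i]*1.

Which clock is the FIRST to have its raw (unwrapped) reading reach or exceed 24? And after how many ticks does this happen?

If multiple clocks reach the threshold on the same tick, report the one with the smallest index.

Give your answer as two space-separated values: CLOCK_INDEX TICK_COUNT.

clock 0: start=5, rate=2.0, needs 24-5 = 19; ticks = ceil(19/2.0) = ceil(9.5000) = 10; reading at tick 10 = 5 + 2.0*10 = 25.0000
clock 1: start=6, rate=1.2, needs 24-6 = 18; ticks = ceil(18/1.2) = ceil(15.0000) = 15; reading at tick 15 = 6 + 1.2*15 = 24.0000
Minimum tick count = 10; winners = [0]; smallest index = 0

Answer: 0 10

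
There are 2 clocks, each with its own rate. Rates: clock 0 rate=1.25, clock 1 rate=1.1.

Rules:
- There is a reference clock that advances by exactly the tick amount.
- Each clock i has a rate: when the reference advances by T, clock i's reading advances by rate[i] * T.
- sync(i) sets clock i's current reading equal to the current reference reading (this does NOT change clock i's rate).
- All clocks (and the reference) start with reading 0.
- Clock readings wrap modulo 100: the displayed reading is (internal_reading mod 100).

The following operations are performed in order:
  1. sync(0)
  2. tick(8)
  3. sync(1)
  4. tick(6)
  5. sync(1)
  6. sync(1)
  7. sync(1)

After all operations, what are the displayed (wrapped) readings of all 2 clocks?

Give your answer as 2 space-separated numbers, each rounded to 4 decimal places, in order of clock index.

After op 1 sync(0): ref=0.0000 raw=[0.0000 0.0000]
After op 2 tick(8): ref=8.0000 raw=[10.0000 8.8000]
After op 3 sync(1): ref=8.0000 raw=[10.0000 8.0000]
After op 4 tick(6): ref=14.0000 raw=[17.5000 14.6000]
After op 5 sync(1): ref=14.0000 raw=[17.5000 14.0000]
After op 6 sync(1): ref=14.0000 raw=[17.5000 14.0000]
After op 7 sync(1): ref=14.0000 raw=[17.5000 14.0000]
Wrap final raw readings (mod 100): 17.5000 mod 100 = 17.5000; 14.0000 mod 100 = 14.0000

Answer: 17.5000 14.0000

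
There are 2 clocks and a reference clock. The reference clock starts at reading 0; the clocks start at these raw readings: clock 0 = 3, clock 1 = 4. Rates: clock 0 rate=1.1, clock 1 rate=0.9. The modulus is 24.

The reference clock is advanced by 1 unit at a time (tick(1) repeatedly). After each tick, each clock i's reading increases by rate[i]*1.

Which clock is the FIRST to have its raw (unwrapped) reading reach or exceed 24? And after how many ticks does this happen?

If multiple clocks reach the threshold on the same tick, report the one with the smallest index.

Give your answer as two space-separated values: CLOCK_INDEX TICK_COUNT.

Answer: 0 20

Derivation:
clock 0: start=3, rate=1.1, needs 24-3 = 21; ticks = ceil(21/1.1) = ceil(19.0909) = 20; reading at tick 20 = 3 + 1.1*20 = 25.0000
clock 1: start=4, rate=0.9, needs 24-4 = 20; ticks = ceil(20/0.9) = ceil(22.2222) = 23; reading at tick 23 = 4 + 0.9*23 = 24.7000
Minimum tick count = 20; winners = [0]; smallest index = 0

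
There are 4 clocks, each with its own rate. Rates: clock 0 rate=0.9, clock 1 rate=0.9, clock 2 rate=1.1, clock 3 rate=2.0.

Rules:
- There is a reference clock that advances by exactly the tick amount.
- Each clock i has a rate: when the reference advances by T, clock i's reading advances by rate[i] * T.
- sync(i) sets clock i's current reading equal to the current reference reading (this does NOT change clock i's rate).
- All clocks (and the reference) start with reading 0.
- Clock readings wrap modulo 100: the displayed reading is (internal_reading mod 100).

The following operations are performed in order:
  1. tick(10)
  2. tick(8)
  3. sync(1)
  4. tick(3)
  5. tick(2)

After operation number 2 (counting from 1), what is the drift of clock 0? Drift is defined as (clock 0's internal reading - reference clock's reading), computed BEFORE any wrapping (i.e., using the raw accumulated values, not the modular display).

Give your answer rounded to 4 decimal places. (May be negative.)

After op 1 tick(10): ref=10.0000 raw=[9.0000 9.0000 11.0000 20.0000]
After op 2 tick(8): ref=18.0000 raw=[16.2000 16.2000 19.8000 36.0000]
Drift of clock 0 after op 2: 16.2000 - 18.0000 = -1.8000

Answer: -1.8000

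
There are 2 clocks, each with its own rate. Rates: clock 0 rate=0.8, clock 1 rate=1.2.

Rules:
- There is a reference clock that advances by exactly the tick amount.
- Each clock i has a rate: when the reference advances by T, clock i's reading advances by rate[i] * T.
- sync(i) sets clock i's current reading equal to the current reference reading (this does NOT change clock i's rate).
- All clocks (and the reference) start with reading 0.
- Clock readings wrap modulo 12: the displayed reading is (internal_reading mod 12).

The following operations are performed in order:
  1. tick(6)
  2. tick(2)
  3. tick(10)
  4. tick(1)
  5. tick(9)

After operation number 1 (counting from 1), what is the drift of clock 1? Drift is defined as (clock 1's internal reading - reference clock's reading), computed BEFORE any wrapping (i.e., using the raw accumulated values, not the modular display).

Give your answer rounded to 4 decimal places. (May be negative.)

After op 1 tick(6): ref=6.0000 raw=[4.8000 7.2000]
Drift of clock 1 after op 1: 7.2000 - 6.0000 = 1.2000

Answer: 1.2000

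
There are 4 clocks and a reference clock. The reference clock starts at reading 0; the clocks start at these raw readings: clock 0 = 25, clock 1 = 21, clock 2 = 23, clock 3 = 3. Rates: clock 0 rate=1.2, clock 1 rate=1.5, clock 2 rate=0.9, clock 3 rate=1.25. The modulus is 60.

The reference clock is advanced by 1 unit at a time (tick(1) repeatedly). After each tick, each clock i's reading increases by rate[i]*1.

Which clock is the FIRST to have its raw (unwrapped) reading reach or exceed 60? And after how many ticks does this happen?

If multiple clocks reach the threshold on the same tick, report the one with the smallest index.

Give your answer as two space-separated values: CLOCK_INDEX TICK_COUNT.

clock 0: start=25, rate=1.2, needs 60-25 = 35; ticks = ceil(35/1.2) = ceil(29.1667) = 30; reading at tick 30 = 25 + 1.2*30 = 61.0000
clock 1: start=21, rate=1.5, needs 60-21 = 39; ticks = ceil(39/1.5) = ceil(26.0000) = 26; reading at tick 26 = 21 + 1.5*26 = 60.0000
clock 2: start=23, rate=0.9, needs 60-23 = 37; ticks = ceil(37/0.9) = ceil(41.1111) = 42; reading at tick 42 = 23 + 0.9*42 = 60.8000
clock 3: start=3, rate=1.25, needs 60-3 = 57; ticks = ceil(57/1.25) = ceil(45.6000) = 46; reading at tick 46 = 3 + 1.25*46 = 60.5000
Minimum tick count = 26; winners = [1]; smallest index = 1

Answer: 1 26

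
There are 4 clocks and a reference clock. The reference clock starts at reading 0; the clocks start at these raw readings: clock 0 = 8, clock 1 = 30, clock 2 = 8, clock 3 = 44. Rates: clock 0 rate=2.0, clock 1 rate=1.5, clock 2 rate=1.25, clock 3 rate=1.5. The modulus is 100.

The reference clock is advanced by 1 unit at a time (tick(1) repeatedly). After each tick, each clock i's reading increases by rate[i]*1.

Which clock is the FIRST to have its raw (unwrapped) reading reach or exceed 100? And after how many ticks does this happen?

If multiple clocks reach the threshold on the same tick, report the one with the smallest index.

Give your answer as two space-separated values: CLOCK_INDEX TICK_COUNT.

clock 0: start=8, rate=2.0, needs 100-8 = 92; ticks = ceil(92/2.0) = ceil(46.0000) = 46; reading at tick 46 = 8 + 2.0*46 = 100.0000
clock 1: start=30, rate=1.5, needs 100-30 = 70; ticks = ceil(70/1.5) = ceil(46.6667) = 47; reading at tick 47 = 30 + 1.5*47 = 100.5000
clock 2: start=8, rate=1.25, needs 100-8 = 92; ticks = ceil(92/1.25) = ceil(73.6000) = 74; reading at tick 74 = 8 + 1.25*74 = 100.5000
clock 3: start=44, rate=1.5, needs 100-44 = 56; ticks = ceil(56/1.5) = ceil(37.3333) = 38; reading at tick 38 = 44 + 1.5*38 = 101.0000
Minimum tick count = 38; winners = [3]; smallest index = 3

Answer: 3 38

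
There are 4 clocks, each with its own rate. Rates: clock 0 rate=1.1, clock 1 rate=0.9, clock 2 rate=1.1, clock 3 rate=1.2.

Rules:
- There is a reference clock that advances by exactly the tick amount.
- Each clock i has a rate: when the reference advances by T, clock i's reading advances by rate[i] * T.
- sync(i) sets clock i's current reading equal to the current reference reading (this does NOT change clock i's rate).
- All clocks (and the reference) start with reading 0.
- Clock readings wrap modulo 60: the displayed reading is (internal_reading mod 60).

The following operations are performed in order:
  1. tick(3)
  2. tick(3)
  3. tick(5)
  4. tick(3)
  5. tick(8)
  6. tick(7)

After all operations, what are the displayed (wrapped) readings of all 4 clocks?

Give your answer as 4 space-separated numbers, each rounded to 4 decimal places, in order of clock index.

After op 1 tick(3): ref=3.0000 raw=[3.3000 2.7000 3.3000 3.6000]
After op 2 tick(3): ref=6.0000 raw=[6.6000 5.4000 6.6000 7.2000]
After op 3 tick(5): ref=11.0000 raw=[12.1000 9.9000 12.1000 13.2000]
After op 4 tick(3): ref=14.0000 raw=[15.4000 12.6000 15.4000 16.8000]
After op 5 tick(8): ref=22.0000 raw=[24.2000 19.8000 24.2000 26.4000]
After op 6 tick(7): ref=29.0000 raw=[31.9000 26.1000 31.9000 34.8000]
Wrap final raw readings (mod 60): 31.9000 mod 60 = 31.9000; 26.1000 mod 60 = 26.1000; 31.9000 mod 60 = 31.9000; 34.8000 mod 60 = 34.8000

Answer: 31.9000 26.1000 31.9000 34.8000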